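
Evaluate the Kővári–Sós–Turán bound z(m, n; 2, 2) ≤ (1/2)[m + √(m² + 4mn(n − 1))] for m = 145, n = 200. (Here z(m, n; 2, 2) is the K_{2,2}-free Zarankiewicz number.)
z(145, 200; 2, 2) ≤ (1/2)[145 + √(145² + 4·145·200·199)] = (1/2)[145 + √23105025] = 2475.8843

Kővári–Sós–Turán: let r_1, ..., r_145 be the row sums and z = Σ r_i the total number of 1s. Each pair of columns can share at most one row with both entries 1 (else a 2×2 all-ones block appears), so Σ_i C(r_i, 2) ≤ C(200, 2) = 19900. By convexity Σ_i C(r_i, 2) ≥ 145·C(z/145, 2) = z(z − 145)/(2·145), giving z² − 145z − 145·200·199 ≤ 0 and hence z ≤ (1/2)[145 + √(21025 + 4·5771000)] = (1/2)[145 + √23105025] ≈ (1/2)(145 + 4806.7687) = 2475.8843.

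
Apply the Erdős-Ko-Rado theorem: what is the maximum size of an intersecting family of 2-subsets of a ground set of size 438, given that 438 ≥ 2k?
max |F| = C(437, 1) = 437

Erdős-Ko-Rado (1961): when n ≥ 2k, max |F| = C(n−1, k−1). The bound is attained by the star {A : i ∈ A} for any fixed i ∈ [n]. Here C(438−1, 2−1) = C(437, 1) = 437.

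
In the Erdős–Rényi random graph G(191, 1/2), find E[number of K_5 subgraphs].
E[# K_5] = C(191, 5) · (1/2)^C(5, 2) = 2009402703 / 2^10 ≈ 1962307.327148

For each 5-subset S of vertices (there are C(191, 5) = 2009402703 such S), let X_S = 1 if S induces a K_5 (all C(5, 2) = 10 edges present). Then P(X_S = 1) = (1/2)^10 = 1/1024. By linearity of expectation, E[# K_5] = C(191, 5) · (1/2)^10 = 2009402703 / 1024 ≈ 1962307.327148.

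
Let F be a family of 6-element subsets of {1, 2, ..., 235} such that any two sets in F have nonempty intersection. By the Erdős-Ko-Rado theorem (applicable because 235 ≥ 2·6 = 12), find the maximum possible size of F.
max |F| = C(234, 5) = 5600390796

Erdős-Ko-Rado (1961): when n ≥ 2k, max |F| = C(n−1, k−1). The bound is attained by the star {A : i ∈ A} for any fixed i ∈ [n]. Here C(235−1, 6−1) = C(234, 5) = 5600390796.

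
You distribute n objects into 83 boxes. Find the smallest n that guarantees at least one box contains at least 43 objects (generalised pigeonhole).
n = (43 − 1)·83 + 1 = 3487

By the generalised pigeonhole principle, to guarantee some box contains ≥ r objects we need more than (r − 1) · k objects total. Threshold: n = (r − 1) · k + 1. With r = 43 and k = 83: n = 42 · 83 + 1 = 3486 + 1 = 3487. For n = 3486 = 42 · 83, we can put exactly 42 objects in every box, avoiding 43 in any single one — so 3487 is tight.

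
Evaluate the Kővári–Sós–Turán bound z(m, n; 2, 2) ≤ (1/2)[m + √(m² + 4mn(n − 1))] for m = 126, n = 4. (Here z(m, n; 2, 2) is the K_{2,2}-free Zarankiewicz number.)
z(126, 4; 2, 2) ≤ (1/2)[126 + √(126² + 4·126·4·3)] = (1/2)[126 + √21924] = 137.0338

Kővári–Sós–Turán: let r_1, ..., r_126 be the row sums and z = Σ r_i the total number of 1s. Each pair of columns can share at most one row with both entries 1 (else a 2×2 all-ones block appears), so Σ_i C(r_i, 2) ≤ C(4, 2) = 6. By convexity Σ_i C(r_i, 2) ≥ 126·C(z/126, 2) = z(z − 126)/(2·126), giving z² − 126z − 126·4·3 ≤ 0 and hence z ≤ (1/2)[126 + √(15876 + 4·1512)] = (1/2)[126 + √21924] ≈ (1/2)(126 + 148.0676) = 137.0338.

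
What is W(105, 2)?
W(105, 2) = 105 + 1 = 106

A 2-term AP is any pair of integers, so a monochromatic 2-AP exists iff some colour is used at least twice. With 105 colours, the colouring i ↦ i on {1, ..., 105} uses each colour once, avoiding any monochromatic pair, so W(105, 2) > 105. For {1, ..., 106}, pigeonhole forces two integers of the same colour, which form a monochromatic 2-AP. Hence W(105, 2) = 106.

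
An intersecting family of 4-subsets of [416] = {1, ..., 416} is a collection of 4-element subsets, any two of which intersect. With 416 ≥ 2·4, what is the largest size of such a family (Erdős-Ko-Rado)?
max |F| = C(415, 3) = 11826255

Erdős-Ko-Rado (1961): when n ≥ 2k, max |F| = C(n−1, k−1). The bound is attained by the star {A : i ∈ A} for any fixed i ∈ [n]. Here C(416−1, 4−1) = C(415, 3) = 11826255.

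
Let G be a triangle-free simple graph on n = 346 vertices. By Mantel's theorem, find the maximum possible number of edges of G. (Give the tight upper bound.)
ex(346, K_3) = ⌊346^2/4⌋ = 29929

Mantel (1907): a triangle-free graph on n vertices has at most ⌊n^2/4⌋ edges, with equality for the complete bipartite graph K_{⌊n/2⌋, ⌈n/2⌉}. For n = 346: ⌊346^2/4⌋ = ⌊119716/4⌋ = 29929. The extremal graph is K_{173, 173}, which has 173·173 = 29929 edges.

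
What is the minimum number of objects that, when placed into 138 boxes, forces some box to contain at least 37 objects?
n = (37 − 1)·138 + 1 = 4969

By the generalised pigeonhole principle, to guarantee some box contains ≥ r objects we need more than (r − 1) · k objects total. Threshold: n = (r − 1) · k + 1. With r = 37 and k = 138: n = 36 · 138 + 1 = 4968 + 1 = 4969. For n = 4968 = 36 · 138, we can put exactly 36 objects in every box, avoiding 37 in any single one — so 4969 is tight.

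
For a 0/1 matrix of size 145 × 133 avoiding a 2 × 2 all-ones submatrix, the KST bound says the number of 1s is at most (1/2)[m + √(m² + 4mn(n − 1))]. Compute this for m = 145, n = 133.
z(145, 133; 2, 2) ≤ (1/2)[145 + √(145² + 4·145·133·132)] = (1/2)[145 + √10203505] = 1669.6463

Kővári–Sós–Turán: let r_1, ..., r_145 be the row sums and z = Σ r_i the total number of 1s. Each pair of columns can share at most one row with both entries 1 (else a 2×2 all-ones block appears), so Σ_i C(r_i, 2) ≤ C(133, 2) = 8778. By convexity Σ_i C(r_i, 2) ≥ 145·C(z/145, 2) = z(z − 145)/(2·145), giving z² − 145z − 145·133·132 ≤ 0 and hence z ≤ (1/2)[145 + √(21025 + 4·2545620)] = (1/2)[145 + √10203505] ≈ (1/2)(145 + 3194.2926) = 1669.6463.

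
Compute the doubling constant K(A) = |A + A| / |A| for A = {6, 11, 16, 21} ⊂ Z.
K = |A + A| / |A| = 7/4

Enumerate A + A = {a + b : a, b ∈ A}. With |A| = 4, there are |A|^2 = 16 ordered sum pairs; collecting distinct values, A + A = {12, 17, 22, 27, 32, 37, 42}, so |A + A| = 7. Thus K = 7/4. Here |A + A| = 2|A| − 1 = 7, the minimum possible — so K = 7/4 is minimal, which holds iff A is an arithmetic progression.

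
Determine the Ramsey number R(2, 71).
R(2, 71) = 71

R(2, k) = k for all k ≥ 2: in a 2-colouring of K_k, either some edge is red (a red K_2) or all edges are blue (a blue K_k). And K_{70} coloured all-blue has no blue K_71, so R(2, 71) > 70. Hence R(2, 71) = 71.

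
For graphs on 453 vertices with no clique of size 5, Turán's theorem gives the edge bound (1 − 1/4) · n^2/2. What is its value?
Turán density bound = (3/4) · 453^2/2 = 615627/8 ≈ 76953.375

Turán's theorem: ex(n, K_{r+1}) is achieved by the complete r-partite Turán graph T(n, r) with parts as balanced as possible, and is at most (1 − 1/r) · n^2/2. For r = 4, n = 453: the density bound is (3/4) · 205209/2 = 615627/8 ≈ 76953.375. The integer-valued extremum is e(T(453, 4)) = 76953, which is strictly less than the density bound 615627/8 since 4 ∤ 453 (the parts of T(453, 4) cannot all be equal).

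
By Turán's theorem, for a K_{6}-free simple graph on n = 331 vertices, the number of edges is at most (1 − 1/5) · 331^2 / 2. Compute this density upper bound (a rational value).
Turán density bound = (4/5) · 331^2/2 = 219122/5 ≈ 43824.4

Turán's theorem: ex(n, K_{r+1}) is achieved by the complete r-partite Turán graph T(n, r) with parts as balanced as possible, and is at most (1 − 1/r) · n^2/2. For r = 5, n = 331: the density bound is (4/5) · 109561/2 = 219122/5 ≈ 43824.4. The integer-valued extremum is e(T(331, 5)) = 43824, which is strictly less than the density bound 219122/5 since 5 ∤ 331 (the parts of T(331, 5) cannot all be equal).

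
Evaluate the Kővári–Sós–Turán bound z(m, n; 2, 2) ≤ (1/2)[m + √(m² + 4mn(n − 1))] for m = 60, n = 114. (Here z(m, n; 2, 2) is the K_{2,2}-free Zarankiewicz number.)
z(60, 114; 2, 2) ≤ (1/2)[60 + √(60² + 4·60·114·113)] = (1/2)[60 + √3095280] = 909.6704

Kővári–Sós–Turán: let r_1, ..., r_60 be the row sums and z = Σ r_i the total number of 1s. Each pair of columns can share at most one row with both entries 1 (else a 2×2 all-ones block appears), so Σ_i C(r_i, 2) ≤ C(114, 2) = 6441. By convexity Σ_i C(r_i, 2) ≥ 60·C(z/60, 2) = z(z − 60)/(2·60), giving z² − 60z − 60·114·113 ≤ 0 and hence z ≤ (1/2)[60 + √(3600 + 4·772920)] = (1/2)[60 + √3095280] ≈ (1/2)(60 + 1759.3408) = 909.6704.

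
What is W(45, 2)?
W(45, 2) = 45 + 1 = 46

A 2-term AP is any pair of integers, so a monochromatic 2-AP exists iff some colour is used at least twice. With 45 colours, the colouring i ↦ i on {1, ..., 45} uses each colour once, avoiding any monochromatic pair, so W(45, 2) > 45. For {1, ..., 46}, pigeonhole forces two integers of the same colour, which form a monochromatic 2-AP. Hence W(45, 2) = 46.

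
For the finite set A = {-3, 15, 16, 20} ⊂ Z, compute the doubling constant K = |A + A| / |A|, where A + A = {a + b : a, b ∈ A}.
K = |A + A| / |A| = 10/4 = 5/2

Enumerate A + A = {a + b : a, b ∈ A}. With |A| = 4, there are |A|^2 = 16 ordered sum pairs; collecting distinct values, A + A = {-6, 12, 13, 17, 30, 31, 32, 35, 36, 40}, so |A + A| = 10. Thus K = 10/4 = 5/2. For comparison, the minimum possible |A + A| over all 4-element sets is 2·4 − 1 = 7 (so min K = 7/4), attained only by arithmetic progressions.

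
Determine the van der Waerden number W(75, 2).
W(75, 2) = 75 + 1 = 76

A 2-term AP is any pair of integers, so a monochromatic 2-AP exists iff some colour is used at least twice. With 75 colours, the colouring i ↦ i on {1, ..., 75} uses each colour once, avoiding any monochromatic pair, so W(75, 2) > 75. For {1, ..., 76}, pigeonhole forces two integers of the same colour, which form a monochromatic 2-AP. Hence W(75, 2) = 76.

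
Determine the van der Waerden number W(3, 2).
W(3, 2) = 3 + 1 = 4

A 2-term AP is any pair of integers, so a monochromatic 2-AP exists iff some colour is used at least twice. With 3 colours, the colouring i ↦ i on {1, ..., 3} uses each colour once, avoiding any monochromatic pair, so W(3, 2) > 3. For {1, ..., 4}, pigeonhole forces two integers of the same colour, which form a monochromatic 2-AP. Hence W(3, 2) = 4.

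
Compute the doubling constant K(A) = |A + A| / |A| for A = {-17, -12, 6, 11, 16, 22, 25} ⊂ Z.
K = |A + A| / |A| = 25/7

Enumerate A + A = {a + b : a, b ∈ A}. With |A| = 7, there are |A|^2 = 49 ordered sum pairs; collecting distinct values, A + A = {-34, -29, -24, -11, -6, -1, 4, 5, 8, 10, 12, 13, 17, 22, 27, 28, 31, 32, 33, 36, 38, 41, 44, 47, 50}, so |A + A| = 25. Thus K = 25/7. For comparison, the minimum possible |A + A| over all 7-element sets is 2·7 − 1 = 13 (so min K = 13/7), attained only by arithmetic progressions.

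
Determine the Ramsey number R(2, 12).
R(2, 12) = 12

R(2, k) = k for all k ≥ 2: in a 2-colouring of K_k, either some edge is red (a red K_2) or all edges are blue (a blue K_k). And K_{11} coloured all-blue has no blue K_12, so R(2, 12) > 11. Hence R(2, 12) = 12.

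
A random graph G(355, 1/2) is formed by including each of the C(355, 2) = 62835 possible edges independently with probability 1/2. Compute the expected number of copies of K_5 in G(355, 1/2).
E[# K_5] = C(355, 5) · (1/2)^C(5, 2) = 45674610696 / 2^10 = 5709326337/128 = 44604112.0078125

For each 5-subset S of vertices (there are C(355, 5) = 45674610696 such S), let X_S = 1 if S induces a K_5 (all C(5, 2) = 10 edges present). Then P(X_S = 1) = (1/2)^10 = 1/1024. By linearity of expectation, E[# K_5] = C(355, 5) · (1/2)^10 = 45674610696 / 1024 = 5709326337/128 = 44604112.0078125.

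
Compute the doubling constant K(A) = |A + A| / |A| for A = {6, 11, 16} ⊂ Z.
K = |A + A| / |A| = 5/3

Enumerate A + A = {a + b : a, b ∈ A}. With |A| = 3, there are |A|^2 = 9 ordered sum pairs; collecting distinct values, A + A = {12, 17, 22, 27, 32}, so |A + A| = 5. Thus K = 5/3. Here |A + A| = 2|A| − 1 = 5, the minimum possible — so K = 5/3 is minimal, which holds iff A is an arithmetic progression.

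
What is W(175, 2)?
W(175, 2) = 175 + 1 = 176

A 2-term AP is any pair of integers, so a monochromatic 2-AP exists iff some colour is used at least twice. With 175 colours, the colouring i ↦ i on {1, ..., 175} uses each colour once, avoiding any monochromatic pair, so W(175, 2) > 175. For {1, ..., 176}, pigeonhole forces two integers of the same colour, which form a monochromatic 2-AP. Hence W(175, 2) = 176.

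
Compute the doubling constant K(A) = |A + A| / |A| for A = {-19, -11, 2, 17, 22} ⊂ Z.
K = |A + A| / |A| = 15/5 = 3

Enumerate A + A = {a + b : a, b ∈ A}. With |A| = 5, there are |A|^2 = 25 ordered sum pairs; collecting distinct values, A + A = {-38, -30, -22, -17, -9, -2, 3, 4, 6, 11, 19, 24, 34, 39, 44}, so |A + A| = 15. Thus K = 15/5 = 3. For comparison, the minimum possible |A + A| over all 5-element sets is 2·5 − 1 = 9 (so min K = 9/5), attained only by arithmetic progressions.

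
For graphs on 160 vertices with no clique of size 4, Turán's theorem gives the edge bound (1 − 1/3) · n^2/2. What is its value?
Turán density bound = (2/3) · 160^2/2 = 25600/3 ≈ 8533.3333

Turán's theorem: ex(n, K_{r+1}) is achieved by the complete r-partite Turán graph T(n, r) with parts as balanced as possible, and is at most (1 − 1/r) · n^2/2. For r = 3, n = 160: the density bound is (2/3) · 25600/2 = 25600/3 ≈ 8533.3333. The integer-valued extremum is e(T(160, 3)) = 8533, which is strictly less than the density bound 25600/3 since 3 ∤ 160 (the parts of T(160, 3) cannot all be equal).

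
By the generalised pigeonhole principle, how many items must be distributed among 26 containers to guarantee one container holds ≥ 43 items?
n = (43 − 1)·26 + 1 = 1093

By the generalised pigeonhole principle, to guarantee some box contains ≥ r objects we need more than (r − 1) · k objects total. Threshold: n = (r − 1) · k + 1. With r = 43 and k = 26: n = 42 · 26 + 1 = 1092 + 1 = 1093. For n = 1092 = 42 · 26, we can put exactly 42 objects in every box, avoiding 43 in any single one — so 1093 is tight.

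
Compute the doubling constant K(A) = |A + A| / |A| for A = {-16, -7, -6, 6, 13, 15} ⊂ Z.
K = |A + A| / |A| = 20/6 = 10/3

Enumerate A + A = {a + b : a, b ∈ A}. With |A| = 6, there are |A|^2 = 36 ordered sum pairs; collecting distinct values, A + A = {-32, -23, -22, -14, -13, -12, -10, -3, -1, 0, 6, 7, 8, 9, 12, 19, 21, 26, 28, 30}, so |A + A| = 20. Thus K = 20/6 = 10/3. For comparison, the minimum possible |A + A| over all 6-element sets is 2·6 − 1 = 11 (so min K = 11/6), attained only by arithmetic progressions.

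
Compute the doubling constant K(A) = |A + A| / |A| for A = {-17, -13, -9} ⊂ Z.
K = |A + A| / |A| = 5/3

Enumerate A + A = {a + b : a, b ∈ A}. With |A| = 3, there are |A|^2 = 9 ordered sum pairs; collecting distinct values, A + A = {-34, -30, -26, -22, -18}, so |A + A| = 5. Thus K = 5/3. Here |A + A| = 2|A| − 1 = 5, the minimum possible — so K = 5/3 is minimal, which holds iff A is an arithmetic progression.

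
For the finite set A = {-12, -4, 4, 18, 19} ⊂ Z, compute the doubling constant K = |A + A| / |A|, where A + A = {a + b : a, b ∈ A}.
K = |A + A| / |A| = 14/5

Enumerate A + A = {a + b : a, b ∈ A}. With |A| = 5, there are |A|^2 = 25 ordered sum pairs; collecting distinct values, A + A = {-24, -16, -8, 0, 6, 7, 8, 14, 15, 22, 23, 36, 37, 38}, so |A + A| = 14. Thus K = 14/5. For comparison, the minimum possible |A + A| over all 5-element sets is 2·5 − 1 = 9 (so min K = 9/5), attained only by arithmetic progressions.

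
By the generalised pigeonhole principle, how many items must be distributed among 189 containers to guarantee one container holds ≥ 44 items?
n = (44 − 1)·189 + 1 = 8128

By the generalised pigeonhole principle, to guarantee some box contains ≥ r objects we need more than (r − 1) · k objects total. Threshold: n = (r − 1) · k + 1. With r = 44 and k = 189: n = 43 · 189 + 1 = 8127 + 1 = 8128. For n = 8127 = 43 · 189, we can put exactly 43 objects in every box, avoiding 44 in any single one — so 8128 is tight.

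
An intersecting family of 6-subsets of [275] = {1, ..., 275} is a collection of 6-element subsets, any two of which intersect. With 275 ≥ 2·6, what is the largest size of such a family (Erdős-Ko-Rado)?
max |F| = C(274, 5) = 12406061304

Erdős-Ko-Rado (1961): when n ≥ 2k, max |F| = C(n−1, k−1). The bound is attained by the star {A : i ∈ A} for any fixed i ∈ [n]. Here C(275−1, 6−1) = C(274, 5) = 12406061304.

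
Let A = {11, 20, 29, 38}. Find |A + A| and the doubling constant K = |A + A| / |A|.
K = |A + A| / |A| = 7/4

Enumerate A + A = {a + b : a, b ∈ A}. With |A| = 4, there are |A|^2 = 16 ordered sum pairs; collecting distinct values, A + A = {22, 31, 40, 49, 58, 67, 76}, so |A + A| = 7. Thus K = 7/4. Here |A + A| = 2|A| − 1 = 7, the minimum possible — so K = 7/4 is minimal, which holds iff A is an arithmetic progression.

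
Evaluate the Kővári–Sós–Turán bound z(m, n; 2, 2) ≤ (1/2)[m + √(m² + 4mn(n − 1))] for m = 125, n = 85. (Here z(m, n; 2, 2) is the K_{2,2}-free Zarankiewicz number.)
z(125, 85; 2, 2) ≤ (1/2)[125 + √(125² + 4·125·85·84)] = (1/2)[125 + √3585625] = 1009.2873

Kővári–Sós–Turán: let r_1, ..., r_125 be the row sums and z = Σ r_i the total number of 1s. Each pair of columns can share at most one row with both entries 1 (else a 2×2 all-ones block appears), so Σ_i C(r_i, 2) ≤ C(85, 2) = 3570. By convexity Σ_i C(r_i, 2) ≥ 125·C(z/125, 2) = z(z − 125)/(2·125), giving z² − 125z − 125·85·84 ≤ 0 and hence z ≤ (1/2)[125 + √(15625 + 4·892500)] = (1/2)[125 + √3585625] ≈ (1/2)(125 + 1893.5747) = 1009.2873.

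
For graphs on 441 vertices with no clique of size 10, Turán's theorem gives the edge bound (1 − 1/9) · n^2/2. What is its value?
Turán density bound = (8/9) · 441^2/2 = 86436

Turán's theorem: ex(n, K_{r+1}) is achieved by the complete r-partite Turán graph T(n, r) with parts as balanced as possible, and is at most (1 − 1/r) · n^2/2. For r = 9, n = 441: the density bound is (8/9) · 194481/2 = 86436. Since 9 ∣ 441, the Turán graph T(441, 9) has parts of equal size 49, and its edge count e(T(441, 9)) = 86436 attains the density bound exactly.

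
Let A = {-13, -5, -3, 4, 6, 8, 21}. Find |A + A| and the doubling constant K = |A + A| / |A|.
K = |A + A| / |A| = 23/7

Enumerate A + A = {a + b : a, b ∈ A}. With |A| = 7, there are |A|^2 = 49 ordered sum pairs; collecting distinct values, A + A = {-26, -18, -16, -10, -9, -8, -7, -6, -5, -1, 1, 3, 5, 8, 10, 12, 14, 16, 18, 25, 27, 29, 42}, so |A + A| = 23. Thus K = 23/7. For comparison, the minimum possible |A + A| over all 7-element sets is 2·7 − 1 = 13 (so min K = 13/7), attained only by arithmetic progressions.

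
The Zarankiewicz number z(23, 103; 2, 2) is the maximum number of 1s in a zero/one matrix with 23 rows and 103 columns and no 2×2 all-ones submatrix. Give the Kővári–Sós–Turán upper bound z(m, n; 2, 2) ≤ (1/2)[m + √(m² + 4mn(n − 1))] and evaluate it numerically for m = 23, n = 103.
z(23, 103; 2, 2) ≤ (1/2)[23 + √(23² + 4·23·103·102)] = (1/2)[23 + √967081] = 503.2014

Kővári–Sós–Turán: let r_1, ..., r_23 be the row sums and z = Σ r_i the total number of 1s. Each pair of columns can share at most one row with both entries 1 (else a 2×2 all-ones block appears), so Σ_i C(r_i, 2) ≤ C(103, 2) = 5253. By convexity Σ_i C(r_i, 2) ≥ 23·C(z/23, 2) = z(z − 23)/(2·23), giving z² − 23z − 23·103·102 ≤ 0 and hence z ≤ (1/2)[23 + √(529 + 4·241638)] = (1/2)[23 + √967081] ≈ (1/2)(23 + 983.4028) = 503.2014.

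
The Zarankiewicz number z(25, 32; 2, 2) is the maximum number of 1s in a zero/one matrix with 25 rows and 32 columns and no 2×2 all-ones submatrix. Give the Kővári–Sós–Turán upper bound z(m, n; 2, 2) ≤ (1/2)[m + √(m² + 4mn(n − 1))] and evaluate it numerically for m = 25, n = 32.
z(25, 32; 2, 2) ≤ (1/2)[25 + √(25² + 4·25·32·31)] = (1/2)[25 + √99825] = 170.4755

Kővári–Sós–Turán: let r_1, ..., r_25 be the row sums and z = Σ r_i the total number of 1s. Each pair of columns can share at most one row with both entries 1 (else a 2×2 all-ones block appears), so Σ_i C(r_i, 2) ≤ C(32, 2) = 496. By convexity Σ_i C(r_i, 2) ≥ 25·C(z/25, 2) = z(z − 25)/(2·25), giving z² − 25z − 25·32·31 ≤ 0 and hence z ≤ (1/2)[25 + √(625 + 4·24800)] = (1/2)[25 + √99825] ≈ (1/2)(25 + 315.9509) = 170.4755.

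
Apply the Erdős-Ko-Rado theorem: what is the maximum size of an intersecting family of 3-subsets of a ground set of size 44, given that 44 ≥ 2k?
max |F| = C(43, 2) = 903

Erdős-Ko-Rado (1961): when n ≥ 2k, max |F| = C(n−1, k−1). The bound is attained by the star {A : i ∈ A} for any fixed i ∈ [n]. Here C(44−1, 3−1) = C(43, 2) = 903.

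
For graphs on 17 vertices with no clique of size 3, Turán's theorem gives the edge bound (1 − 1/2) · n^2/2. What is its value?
Turán density bound = (1/2) · 17^2/2 = 289/4 ≈ 72.25

Turán's theorem: ex(n, K_{r+1}) is achieved by the complete r-partite Turán graph T(n, r) with parts as balanced as possible, and is at most (1 − 1/r) · n^2/2. For r = 2, n = 17: the density bound is (1/2) · 289/2 = 289/4 ≈ 72.25. The integer-valued extremum is e(T(17, 2)) = 72, which is strictly less than the density bound 289/4 since 2 ∤ 17 (the parts of T(17, 2) cannot all be equal).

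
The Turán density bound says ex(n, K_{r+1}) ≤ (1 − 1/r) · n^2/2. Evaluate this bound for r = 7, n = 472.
Turán density bound = (6/7) · 472^2/2 = 668352/7 ≈ 95478.8571

Turán's theorem: ex(n, K_{r+1}) is achieved by the complete r-partite Turán graph T(n, r) with parts as balanced as possible, and is at most (1 − 1/r) · n^2/2. For r = 7, n = 472: the density bound is (6/7) · 222784/2 = 668352/7 ≈ 95478.8571. The integer-valued extremum is e(T(472, 7)) = 95478, which is strictly less than the density bound 668352/7 since 7 ∤ 472 (the parts of T(472, 7) cannot all be equal).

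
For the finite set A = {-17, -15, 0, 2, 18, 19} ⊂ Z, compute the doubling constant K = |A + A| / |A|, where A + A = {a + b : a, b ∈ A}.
K = |A + A| / |A| = 18/6 = 3

Enumerate A + A = {a + b : a, b ∈ A}. With |A| = 6, there are |A|^2 = 36 ordered sum pairs; collecting distinct values, A + A = {-34, -32, -30, -17, -15, -13, 0, 1, 2, 3, 4, 18, 19, 20, 21, 36, 37, 38}, so |A + A| = 18. Thus K = 18/6 = 3. For comparison, the minimum possible |A + A| over all 6-element sets is 2·6 − 1 = 11 (so min K = 11/6), attained only by arithmetic progressions.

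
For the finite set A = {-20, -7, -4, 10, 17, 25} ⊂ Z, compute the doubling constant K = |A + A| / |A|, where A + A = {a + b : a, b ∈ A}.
K = |A + A| / |A| = 21/6 = 7/2

Enumerate A + A = {a + b : a, b ∈ A}. With |A| = 6, there are |A|^2 = 36 ordered sum pairs; collecting distinct values, A + A = {-40, -27, -24, -14, -11, -10, -8, -3, 3, 5, 6, 10, 13, 18, 20, 21, 27, 34, 35, 42, 50}, so |A + A| = 21. Thus K = 21/6 = 7/2. For comparison, the minimum possible |A + A| over all 6-element sets is 2·6 − 1 = 11 (so min K = 11/6), attained only by arithmetic progressions.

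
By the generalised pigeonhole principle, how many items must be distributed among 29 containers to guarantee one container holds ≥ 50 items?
n = (50 − 1)·29 + 1 = 1422

By the generalised pigeonhole principle, to guarantee some box contains ≥ r objects we need more than (r − 1) · k objects total. Threshold: n = (r − 1) · k + 1. With r = 50 and k = 29: n = 49 · 29 + 1 = 1421 + 1 = 1422. For n = 1421 = 49 · 29, we can put exactly 49 objects in every box, avoiding 50 in any single one — so 1422 is tight.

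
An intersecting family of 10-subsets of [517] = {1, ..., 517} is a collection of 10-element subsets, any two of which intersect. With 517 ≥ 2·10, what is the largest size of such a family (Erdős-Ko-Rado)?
max |F| = C(516, 9) = 6662188458094621440

Erdős-Ko-Rado (1961): when n ≥ 2k, max |F| = C(n−1, k−1). The bound is attained by the star {A : i ∈ A} for any fixed i ∈ [n]. Here C(517−1, 10−1) = C(516, 9) = 6662188458094621440.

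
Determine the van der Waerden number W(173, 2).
W(173, 2) = 173 + 1 = 174

A 2-term AP is any pair of integers, so a monochromatic 2-AP exists iff some colour is used at least twice. With 173 colours, the colouring i ↦ i on {1, ..., 173} uses each colour once, avoiding any monochromatic pair, so W(173, 2) > 173. For {1, ..., 174}, pigeonhole forces two integers of the same colour, which form a monochromatic 2-AP. Hence W(173, 2) = 174.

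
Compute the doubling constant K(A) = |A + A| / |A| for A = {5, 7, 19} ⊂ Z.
K = |A + A| / |A| = 6/3 = 2

Enumerate A + A = {a + b : a, b ∈ A}. With |A| = 3, there are |A|^2 = 9 ordered sum pairs; collecting distinct values, A + A = {10, 12, 14, 24, 26, 38}, so |A + A| = 6. Thus K = 6/3 = 2. For comparison, the minimum possible |A + A| over all 3-element sets is 2·3 − 1 = 5 (so min K = 5/3), attained only by arithmetic progressions.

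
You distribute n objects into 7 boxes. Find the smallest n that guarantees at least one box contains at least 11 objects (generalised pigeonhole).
n = (11 − 1)·7 + 1 = 71

By the generalised pigeonhole principle, to guarantee some box contains ≥ r objects we need more than (r − 1) · k objects total. Threshold: n = (r − 1) · k + 1. With r = 11 and k = 7: n = 10 · 7 + 1 = 70 + 1 = 71. For n = 70 = 10 · 7, we can put exactly 10 objects in every box, avoiding 11 in any single one — so 71 is tight.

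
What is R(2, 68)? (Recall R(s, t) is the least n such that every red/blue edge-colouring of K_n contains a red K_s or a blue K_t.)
R(2, 68) = 68

R(2, k) = k for all k ≥ 2: in a 2-colouring of K_k, either some edge is red (a red K_2) or all edges are blue (a blue K_k). And K_{67} coloured all-blue has no blue K_68, so R(2, 68) > 67. Hence R(2, 68) = 68.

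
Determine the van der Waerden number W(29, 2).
W(29, 2) = 29 + 1 = 30

A 2-term AP is any pair of integers, so a monochromatic 2-AP exists iff some colour is used at least twice. With 29 colours, the colouring i ↦ i on {1, ..., 29} uses each colour once, avoiding any monochromatic pair, so W(29, 2) > 29. For {1, ..., 30}, pigeonhole forces two integers of the same colour, which form a monochromatic 2-AP. Hence W(29, 2) = 30.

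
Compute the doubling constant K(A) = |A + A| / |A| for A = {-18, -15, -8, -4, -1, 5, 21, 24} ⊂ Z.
K = |A + A| / |A| = 32/8 = 4

Enumerate A + A = {a + b : a, b ∈ A}. With |A| = 8, there are |A|^2 = 64 ordered sum pairs; collecting distinct values, A + A = {-36, -33, -30, -26, -23, -22, -19, -16, -13, -12, -10, -9, -8, -5, -3, -2, 1, 3, 4, 6, 9, 10, 13, 16, 17, 20, 23, 26, 29, 42, 45, 48}, so |A + A| = 32. Thus K = 32/8 = 4. For comparison, the minimum possible |A + A| over all 8-element sets is 2·8 − 1 = 15 (so min K = 15/8), attained only by arithmetic progressions.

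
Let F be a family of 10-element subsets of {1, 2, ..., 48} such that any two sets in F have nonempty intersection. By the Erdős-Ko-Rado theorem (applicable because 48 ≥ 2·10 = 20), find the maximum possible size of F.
max |F| = C(47, 9) = 1362649145

Erdős-Ko-Rado (1961): when n ≥ 2k, max |F| = C(n−1, k−1). The bound is attained by the star {A : i ∈ A} for any fixed i ∈ [n]. Here C(48−1, 10−1) = C(47, 9) = 1362649145.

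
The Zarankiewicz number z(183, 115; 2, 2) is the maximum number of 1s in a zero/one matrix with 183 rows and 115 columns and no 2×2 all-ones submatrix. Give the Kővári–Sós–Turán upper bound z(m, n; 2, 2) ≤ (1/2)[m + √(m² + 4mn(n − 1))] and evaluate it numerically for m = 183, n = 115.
z(183, 115; 2, 2) ≤ (1/2)[183 + √(183² + 4·183·115·114)] = (1/2)[183 + √9630009] = 1643.1128

Kővári–Sós–Turán: let r_1, ..., r_183 be the row sums and z = Σ r_i the total number of 1s. Each pair of columns can share at most one row with both entries 1 (else a 2×2 all-ones block appears), so Σ_i C(r_i, 2) ≤ C(115, 2) = 6555. By convexity Σ_i C(r_i, 2) ≥ 183·C(z/183, 2) = z(z − 183)/(2·183), giving z² − 183z − 183·115·114 ≤ 0 and hence z ≤ (1/2)[183 + √(33489 + 4·2399130)] = (1/2)[183 + √9630009] ≈ (1/2)(183 + 3103.2256) = 1643.1128.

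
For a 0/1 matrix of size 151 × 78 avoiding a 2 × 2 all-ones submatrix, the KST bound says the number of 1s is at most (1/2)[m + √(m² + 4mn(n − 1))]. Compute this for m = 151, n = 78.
z(151, 78; 2, 2) ≤ (1/2)[151 + √(151² + 4·151·78·77)] = (1/2)[151 + √3650425] = 1030.8043

Kővári–Sós–Turán: let r_1, ..., r_151 be the row sums and z = Σ r_i the total number of 1s. Each pair of columns can share at most one row with both entries 1 (else a 2×2 all-ones block appears), so Σ_i C(r_i, 2) ≤ C(78, 2) = 3003. By convexity Σ_i C(r_i, 2) ≥ 151·C(z/151, 2) = z(z − 151)/(2·151), giving z² − 151z − 151·78·77 ≤ 0 and hence z ≤ (1/2)[151 + √(22801 + 4·906906)] = (1/2)[151 + √3650425] ≈ (1/2)(151 + 1910.6085) = 1030.8043.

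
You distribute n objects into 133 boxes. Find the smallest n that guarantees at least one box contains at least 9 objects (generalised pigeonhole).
n = (9 − 1)·133 + 1 = 1065

By the generalised pigeonhole principle, to guarantee some box contains ≥ r objects we need more than (r − 1) · k objects total. Threshold: n = (r − 1) · k + 1. With r = 9 and k = 133: n = 8 · 133 + 1 = 1064 + 1 = 1065. For n = 1064 = 8 · 133, we can put exactly 8 objects in every box, avoiding 9 in any single one — so 1065 is tight.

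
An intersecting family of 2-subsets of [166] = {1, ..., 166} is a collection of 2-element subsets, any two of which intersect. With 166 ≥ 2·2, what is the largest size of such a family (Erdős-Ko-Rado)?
max |F| = C(165, 1) = 165

Erdős-Ko-Rado (1961): when n ≥ 2k, max |F| = C(n−1, k−1). The bound is attained by the star {A : i ∈ A} for any fixed i ∈ [n]. Here C(166−1, 2−1) = C(165, 1) = 165.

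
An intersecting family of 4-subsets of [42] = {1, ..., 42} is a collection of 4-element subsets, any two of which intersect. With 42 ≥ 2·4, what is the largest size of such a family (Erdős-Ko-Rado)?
max |F| = C(41, 3) = 10660

The Erdős-Ko-Rado theorem states: for n ≥ 2k, an intersecting family of k-subsets of an n-element set has size at most C(n − 1, k − 1), with equality for 'star' families {A ⊆ [n] : |A| = k, i ∈ A} (fix an element i). For n = 42, k = 4: C(41, 3) = 10660.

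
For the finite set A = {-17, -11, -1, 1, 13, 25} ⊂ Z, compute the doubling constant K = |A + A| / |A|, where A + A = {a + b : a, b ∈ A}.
K = |A + A| / |A| = 18/6 = 3

Enumerate A + A = {a + b : a, b ∈ A}. With |A| = 6, there are |A|^2 = 36 ordered sum pairs; collecting distinct values, A + A = {-34, -28, -22, -18, -16, -12, -10, -4, -2, 0, 2, 8, 12, 14, 24, 26, 38, 50}, so |A + A| = 18. Thus K = 18/6 = 3. For comparison, the minimum possible |A + A| over all 6-element sets is 2·6 − 1 = 11 (so min K = 11/6), attained only by arithmetic progressions.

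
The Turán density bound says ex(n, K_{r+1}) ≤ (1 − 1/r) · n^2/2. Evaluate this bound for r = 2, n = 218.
Turán density bound = (1/2) · 218^2/2 = 11881

Turán's theorem: ex(n, K_{r+1}) is achieved by the complete r-partite Turán graph T(n, r) with parts as balanced as possible, and is at most (1 − 1/r) · n^2/2. For r = 2, n = 218: the density bound is (1/2) · 47524/2 = 11881. Since 2 ∣ 218, the Turán graph T(218, 2) has parts of equal size 109, and its edge count e(T(218, 2)) = 11881 attains the density bound exactly.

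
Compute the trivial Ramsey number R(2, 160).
R(2, 160) = 160

R(2, k) = k for all k ≥ 2: in a 2-colouring of K_k, either some edge is red (a red K_2) or all edges are blue (a blue K_k). And K_{159} coloured all-blue has no blue K_160, so R(2, 160) > 159. Hence R(2, 160) = 160.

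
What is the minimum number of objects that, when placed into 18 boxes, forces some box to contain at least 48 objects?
n = (48 − 1)·18 + 1 = 847

By the generalised pigeonhole principle, to guarantee some box contains ≥ r objects we need more than (r − 1) · k objects total. Threshold: n = (r − 1) · k + 1. With r = 48 and k = 18: n = 47 · 18 + 1 = 846 + 1 = 847. For n = 846 = 47 · 18, we can put exactly 47 objects in every box, avoiding 48 in any single one — so 847 is tight.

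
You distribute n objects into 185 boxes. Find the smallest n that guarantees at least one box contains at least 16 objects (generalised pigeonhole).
n = (16 − 1)·185 + 1 = 2776

By the generalised pigeonhole principle, to guarantee some box contains ≥ r objects we need more than (r − 1) · k objects total. Threshold: n = (r − 1) · k + 1. With r = 16 and k = 185: n = 15 · 185 + 1 = 2775 + 1 = 2776. For n = 2775 = 15 · 185, we can put exactly 15 objects in every box, avoiding 16 in any single one — so 2776 is tight.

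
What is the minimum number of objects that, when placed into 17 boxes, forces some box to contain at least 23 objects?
n = (23 − 1)·17 + 1 = 375

By the generalised pigeonhole principle, to guarantee some box contains ≥ r objects we need more than (r − 1) · k objects total. Threshold: n = (r − 1) · k + 1. With r = 23 and k = 17: n = 22 · 17 + 1 = 374 + 1 = 375. For n = 374 = 22 · 17, we can put exactly 22 objects in every box, avoiding 23 in any single one — so 375 is tight.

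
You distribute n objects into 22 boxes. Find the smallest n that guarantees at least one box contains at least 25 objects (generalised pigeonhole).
n = (25 − 1)·22 + 1 = 529

By the generalised pigeonhole principle, to guarantee some box contains ≥ r objects we need more than (r − 1) · k objects total. Threshold: n = (r − 1) · k + 1. With r = 25 and k = 22: n = 24 · 22 + 1 = 528 + 1 = 529. For n = 528 = 24 · 22, we can put exactly 24 objects in every box, avoiding 25 in any single one — so 529 is tight.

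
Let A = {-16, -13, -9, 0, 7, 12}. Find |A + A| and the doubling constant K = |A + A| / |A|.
K = |A + A| / |A| = 20/6 = 10/3

Enumerate A + A = {a + b : a, b ∈ A}. With |A| = 6, there are |A|^2 = 36 ordered sum pairs; collecting distinct values, A + A = {-32, -29, -26, -25, -22, -18, -16, -13, -9, -6, -4, -2, -1, 0, 3, 7, 12, 14, 19, 24}, so |A + A| = 20. Thus K = 20/6 = 10/3. For comparison, the minimum possible |A + A| over all 6-element sets is 2·6 − 1 = 11 (so min K = 11/6), attained only by arithmetic progressions.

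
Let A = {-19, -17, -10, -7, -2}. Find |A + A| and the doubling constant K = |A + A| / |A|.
K = |A + A| / |A| = 15/5 = 3

Enumerate A + A = {a + b : a, b ∈ A}. With |A| = 5, there are |A|^2 = 25 ordered sum pairs; collecting distinct values, A + A = {-38, -36, -34, -29, -27, -26, -24, -21, -20, -19, -17, -14, -12, -9, -4}, so |A + A| = 15. Thus K = 15/5 = 3. For comparison, the minimum possible |A + A| over all 5-element sets is 2·5 − 1 = 9 (so min K = 9/5), attained only by arithmetic progressions.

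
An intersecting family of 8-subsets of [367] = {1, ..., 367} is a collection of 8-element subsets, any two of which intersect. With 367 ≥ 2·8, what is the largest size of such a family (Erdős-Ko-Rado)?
max |F| = C(366, 7) = 164766795490440

Erdős-Ko-Rado (1961): when n ≥ 2k, max |F| = C(n−1, k−1). The bound is attained by the star {A : i ∈ A} for any fixed i ∈ [n]. Here C(367−1, 8−1) = C(366, 7) = 164766795490440.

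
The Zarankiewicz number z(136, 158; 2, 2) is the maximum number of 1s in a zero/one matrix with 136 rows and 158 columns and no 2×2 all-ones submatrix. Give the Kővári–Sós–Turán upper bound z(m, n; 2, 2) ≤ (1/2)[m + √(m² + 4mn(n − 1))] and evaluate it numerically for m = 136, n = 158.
z(136, 158; 2, 2) ≤ (1/2)[136 + √(136² + 4·136·158·157)] = (1/2)[136 + √13512960] = 1905.9989

Kővári–Sós–Turán: let r_1, ..., r_136 be the row sums and z = Σ r_i the total number of 1s. Each pair of columns can share at most one row with both entries 1 (else a 2×2 all-ones block appears), so Σ_i C(r_i, 2) ≤ C(158, 2) = 12403. By convexity Σ_i C(r_i, 2) ≥ 136·C(z/136, 2) = z(z − 136)/(2·136), giving z² − 136z − 136·158·157 ≤ 0 and hence z ≤ (1/2)[136 + √(18496 + 4·3373616)] = (1/2)[136 + √13512960] ≈ (1/2)(136 + 3675.9978) = 1905.9989.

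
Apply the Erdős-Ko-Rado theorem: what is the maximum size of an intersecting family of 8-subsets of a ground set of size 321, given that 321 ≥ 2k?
max |F| = C(320, 7) = 63815149590720

The Erdős-Ko-Rado theorem states: for n ≥ 2k, an intersecting family of k-subsets of an n-element set has size at most C(n − 1, k − 1), with equality for 'star' families {A ⊆ [n] : |A| = k, i ∈ A} (fix an element i). For n = 321, k = 8: C(320, 7) = 63815149590720.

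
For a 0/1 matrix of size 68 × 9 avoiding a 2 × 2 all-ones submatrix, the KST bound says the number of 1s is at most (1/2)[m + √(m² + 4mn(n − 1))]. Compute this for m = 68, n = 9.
z(68, 9; 2, 2) ≤ (1/2)[68 + √(68² + 4·68·9·8)] = (1/2)[68 + √24208] = 111.7946

Kővári–Sós–Turán: let r_1, ..., r_68 be the row sums and z = Σ r_i the total number of 1s. Each pair of columns can share at most one row with both entries 1 (else a 2×2 all-ones block appears), so Σ_i C(r_i, 2) ≤ C(9, 2) = 36. By convexity Σ_i C(r_i, 2) ≥ 68·C(z/68, 2) = z(z − 68)/(2·68), giving z² − 68z − 68·9·8 ≤ 0 and hence z ≤ (1/2)[68 + √(4624 + 4·4896)] = (1/2)[68 + √24208] ≈ (1/2)(68 + 155.5892) = 111.7946.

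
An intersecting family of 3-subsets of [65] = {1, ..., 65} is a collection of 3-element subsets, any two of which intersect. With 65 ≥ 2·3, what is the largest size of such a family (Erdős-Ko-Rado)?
max |F| = C(64, 2) = 2016

Erdős-Ko-Rado (1961): when n ≥ 2k, max |F| = C(n−1, k−1). The bound is attained by the star {A : i ∈ A} for any fixed i ∈ [n]. Here C(65−1, 3−1) = C(64, 2) = 2016.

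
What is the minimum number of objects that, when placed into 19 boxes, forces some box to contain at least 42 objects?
n = (42 − 1)·19 + 1 = 780

By the generalised pigeonhole principle, to guarantee some box contains ≥ r objects we need more than (r − 1) · k objects total. Threshold: n = (r − 1) · k + 1. With r = 42 and k = 19: n = 41 · 19 + 1 = 779 + 1 = 780. For n = 779 = 41 · 19, we can put exactly 41 objects in every box, avoiding 42 in any single one — so 780 is tight.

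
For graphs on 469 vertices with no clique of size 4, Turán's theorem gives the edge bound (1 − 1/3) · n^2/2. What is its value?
Turán density bound = (2/3) · 469^2/2 = 219961/3 ≈ 73320.3333

Turán's theorem: ex(n, K_{r+1}) is achieved by the complete r-partite Turán graph T(n, r) with parts as balanced as possible, and is at most (1 − 1/r) · n^2/2. For r = 3, n = 469: the density bound is (2/3) · 219961/2 = 219961/3 ≈ 73320.3333. The integer-valued extremum is e(T(469, 3)) = 73320, which is strictly less than the density bound 219961/3 since 3 ∤ 469 (the parts of T(469, 3) cannot all be equal).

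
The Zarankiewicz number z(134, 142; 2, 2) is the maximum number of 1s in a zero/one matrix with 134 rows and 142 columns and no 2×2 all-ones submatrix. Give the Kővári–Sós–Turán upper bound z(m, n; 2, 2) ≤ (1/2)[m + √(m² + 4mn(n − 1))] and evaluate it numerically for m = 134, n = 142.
z(134, 142; 2, 2) ≤ (1/2)[134 + √(134² + 4·134·142·141)] = (1/2)[134 + √10749748] = 1706.3404

Kővári–Sós–Turán: let r_1, ..., r_134 be the row sums and z = Σ r_i the total number of 1s. Each pair of columns can share at most one row with both entries 1 (else a 2×2 all-ones block appears), so Σ_i C(r_i, 2) ≤ C(142, 2) = 10011. By convexity Σ_i C(r_i, 2) ≥ 134·C(z/134, 2) = z(z − 134)/(2·134), giving z² − 134z − 134·142·141 ≤ 0 and hence z ≤ (1/2)[134 + √(17956 + 4·2682948)] = (1/2)[134 + √10749748] ≈ (1/2)(134 + 3278.6808) = 1706.3404.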